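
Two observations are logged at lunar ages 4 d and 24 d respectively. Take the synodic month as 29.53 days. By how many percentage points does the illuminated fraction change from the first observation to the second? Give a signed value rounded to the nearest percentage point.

First observation: θ = 360°·4/29.53 = 48.8°, so f = 0.170.
Second observation: θ = 292.6°, f = 0.308.
Δf = 0.308 − 0.170 = +0.138, i.e. +14 pp.

+14 percentage points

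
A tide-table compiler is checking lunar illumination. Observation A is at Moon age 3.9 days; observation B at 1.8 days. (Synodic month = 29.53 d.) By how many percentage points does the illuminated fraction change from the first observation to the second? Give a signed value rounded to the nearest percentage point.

First observation: θ = 360°·3.9/29.53 = 47.5°, so f = 0.162.
Second observation: θ = 21.9°, f = 0.036.
Δf = 0.036 − 0.162 = -0.126, i.e. -13 pp.

-13 pp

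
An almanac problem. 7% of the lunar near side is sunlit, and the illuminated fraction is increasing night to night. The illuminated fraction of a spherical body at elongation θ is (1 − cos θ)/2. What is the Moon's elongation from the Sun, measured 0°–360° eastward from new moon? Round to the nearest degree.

31°

Invert f = (1 − cos θ)/2 to get cos θ = 1 − 2(0.07) = 0.860, hence θ₀ = arccos 0.860 = 30.7°.
The Moon is waxing (0°–180°), so θ = 30.7° directly.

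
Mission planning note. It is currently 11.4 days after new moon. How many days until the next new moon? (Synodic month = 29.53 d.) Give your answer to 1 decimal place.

18.1 days

One full lunation from the last new moon is 29.53 d; remaining = 29.53 − 11.4 = 18.130 d.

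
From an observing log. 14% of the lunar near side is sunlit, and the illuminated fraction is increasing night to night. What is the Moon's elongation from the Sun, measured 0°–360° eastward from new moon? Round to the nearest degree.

44°

From f = (1 − cos θ)/2: cos θ = 1 − 2×0.14 = 0.720; arccos → 43.9°.
The Moon is waxing (0°–180°), so θ = 43.9° directly.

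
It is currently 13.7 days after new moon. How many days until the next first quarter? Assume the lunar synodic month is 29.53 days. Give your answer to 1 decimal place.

23.2 days

First quarter occurs at elongation 90°, i.e. at age 29.53 × 90/360 = 7.383 d.
Already past this cycle's first quarter; the next is at 7.383 + 29.53 = 36.913 d, so 36.913 − 13.7 = 23.213 days.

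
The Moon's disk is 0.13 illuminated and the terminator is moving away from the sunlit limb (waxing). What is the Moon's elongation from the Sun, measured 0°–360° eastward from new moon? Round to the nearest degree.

42°

cos θ = 1 − 2f = 0.740, giving a principal value of 42.3°.
The Moon is waxing (0°–180°), so θ = 42.3° directly.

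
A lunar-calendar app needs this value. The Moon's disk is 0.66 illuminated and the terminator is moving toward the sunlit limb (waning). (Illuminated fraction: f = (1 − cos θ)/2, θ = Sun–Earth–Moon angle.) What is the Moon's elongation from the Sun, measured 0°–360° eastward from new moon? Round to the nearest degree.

From f = (1 − cos θ)/2: cos θ = 1 − 2×0.66 = -0.320; arccos → 108.7°.
Waning ⇒ past full, so θ = 360° − 108.7° = 251.3°.

251°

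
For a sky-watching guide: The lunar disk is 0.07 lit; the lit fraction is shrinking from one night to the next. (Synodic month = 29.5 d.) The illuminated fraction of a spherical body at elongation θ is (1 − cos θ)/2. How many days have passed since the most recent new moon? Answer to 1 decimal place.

cos θ = 1 − 2f = 0.860, giving a principal value of 30.7°.
Since the Moon is past full (waning), take the reflex angle: θ = 360° − 30.7° = 329.3°.
That fraction of the synodic month is 329.3/360 × 29.5 d ≈ 26.99 d.

27.0 days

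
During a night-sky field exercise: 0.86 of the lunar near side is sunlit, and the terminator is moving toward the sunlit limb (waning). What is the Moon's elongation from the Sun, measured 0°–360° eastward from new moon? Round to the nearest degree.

cos θ = 1 − 2f = -0.720, giving a principal value of 136.1°.
Since the Moon is past full (waning), take the reflex angle: θ = 360° − 136.1° = 223.9°.

224°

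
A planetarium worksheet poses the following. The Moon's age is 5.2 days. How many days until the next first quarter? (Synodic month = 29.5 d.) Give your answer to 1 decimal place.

2.2 days

First quarter occurs at elongation 90°, i.e. at age 29.5 × 90/360 = 7.375 d.
So 2.175 days remain (7.375 − 5.2).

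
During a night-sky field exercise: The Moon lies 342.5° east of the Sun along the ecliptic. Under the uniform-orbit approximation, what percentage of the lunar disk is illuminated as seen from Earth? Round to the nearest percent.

2%

Half-versine of 342.5°: (1 − 0.954)/2 = 0.023, i.e. 2%.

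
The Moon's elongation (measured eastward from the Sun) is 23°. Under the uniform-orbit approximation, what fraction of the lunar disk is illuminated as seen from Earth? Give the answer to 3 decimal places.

0.040

f = (1 − cos 23°)/2 = (1 − 0.921)/2 ≈ 0.040.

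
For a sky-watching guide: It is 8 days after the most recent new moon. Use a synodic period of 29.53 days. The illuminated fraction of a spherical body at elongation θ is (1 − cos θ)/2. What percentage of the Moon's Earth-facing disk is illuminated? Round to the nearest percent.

57%

Phase angle: θ = 360°·(8 d)/(29.53 d) = 97.5°.
With cos θ = (-0.131), the lit fraction is (1 − (-0.131))/2 ≈ 0.566, so 57%.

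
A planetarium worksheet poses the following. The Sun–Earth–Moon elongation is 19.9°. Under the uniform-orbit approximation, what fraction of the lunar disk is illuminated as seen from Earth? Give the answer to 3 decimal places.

f = (1 − cos 19.9°)/2 = (1 − 0.940)/2 ≈ 0.030.

0.030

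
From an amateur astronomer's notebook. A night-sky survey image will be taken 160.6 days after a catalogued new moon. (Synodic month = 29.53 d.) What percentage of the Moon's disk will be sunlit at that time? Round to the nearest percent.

96%

160.6/29.53 = 5.439 lunations, so 5 complete cycles and 12.95 d into the next.
The Moon has covered 12.95/29.53 of its cycle, so θ ≈ 360° × 12.95/29.53 = 157.9°.
cos 157.9° = (-0.926), so f = (1 − (-0.926))/2 = 0.963, so 96%.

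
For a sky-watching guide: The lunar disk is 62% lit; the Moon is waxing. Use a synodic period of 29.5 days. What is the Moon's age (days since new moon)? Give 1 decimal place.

8.5 days

cos θ = 1 − 2f = -0.240, giving a principal value of 103.9°.
Before full moon the principal value applies: θ = 103.9°.
Age = 29.5 × 103.9°/360° ≈ 8.51 days.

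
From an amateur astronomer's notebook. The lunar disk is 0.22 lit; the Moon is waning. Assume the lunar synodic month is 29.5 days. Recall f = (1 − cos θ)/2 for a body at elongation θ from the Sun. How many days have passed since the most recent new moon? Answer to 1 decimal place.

cos θ = 1 − 2f = 0.560, giving a principal value of 55.9°.
Waning ⇒ past full, so θ = 360° − 55.9° = 304.1°.
That fraction of the synodic month is 304.1/360 × 29.5 d ≈ 24.92 d.

24.9 days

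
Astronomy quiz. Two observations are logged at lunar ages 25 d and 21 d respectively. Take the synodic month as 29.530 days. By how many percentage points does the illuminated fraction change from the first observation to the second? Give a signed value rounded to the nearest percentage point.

First observation: θ = 360°·25/29.530 = 304.8°, so f = 0.215.
Second observation: θ = 256.0°, f = 0.621.
Δf = 0.621 − 0.215 = +0.406, i.e. +41 pp.

+41 percentage points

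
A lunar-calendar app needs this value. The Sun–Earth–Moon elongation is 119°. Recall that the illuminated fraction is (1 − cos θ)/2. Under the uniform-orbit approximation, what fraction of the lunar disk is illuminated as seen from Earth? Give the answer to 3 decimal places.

f = (1 − cos 119°)/2 = (1 − (-0.485))/2 ≈ 0.742.

0.742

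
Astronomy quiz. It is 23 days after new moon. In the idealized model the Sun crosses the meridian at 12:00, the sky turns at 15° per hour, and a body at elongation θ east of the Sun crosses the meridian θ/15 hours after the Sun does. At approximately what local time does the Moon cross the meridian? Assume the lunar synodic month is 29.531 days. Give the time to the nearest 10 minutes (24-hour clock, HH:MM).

06:40

The Moon has covered 23/29.531 of its cycle, so θ ≈ 360° × 23/29.531 = 280.4°.
At 15° of sky rotation per hour, 280.4° corresponds to a 18.69 h lag.
12:00 + 18.692 h ≈ 06:42 → 06:40 to the nearest ten minutes.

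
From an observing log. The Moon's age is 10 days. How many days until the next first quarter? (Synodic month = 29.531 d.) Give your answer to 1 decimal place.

First quarter occurs at elongation 90°, i.e. at age 29.531 × 90/360 = 7.383 d.
Already past this cycle's first quarter; the next is at 7.383 + 29.531 = 36.914 d, so 36.914 − 10 = 26.914 days.

26.9 days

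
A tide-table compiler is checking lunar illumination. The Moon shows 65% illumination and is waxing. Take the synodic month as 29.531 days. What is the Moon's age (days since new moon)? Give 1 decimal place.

8.8 days

cos θ = 1 − 2f = -0.300, giving a principal value of 107.5°.
Waxing ⇒ before full, so θ = 107.5°.
That fraction of the synodic month is 107.5/360 × 29.531 d ≈ 8.81 d.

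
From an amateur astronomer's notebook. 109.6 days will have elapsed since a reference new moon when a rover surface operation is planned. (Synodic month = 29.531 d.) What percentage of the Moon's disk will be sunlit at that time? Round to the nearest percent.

109.6 d spans 3 complete synodic months (3 × 29.531 = 88.59 d) plus 21.01 d.
The Moon has covered 21.01/29.531 of its cycle, so θ ≈ 360° × 21.01/29.531 = 256.1°.
cos 256.1° = (-0.240), so f = (1 − (-0.240))/2 = 0.620, so 62%.

62%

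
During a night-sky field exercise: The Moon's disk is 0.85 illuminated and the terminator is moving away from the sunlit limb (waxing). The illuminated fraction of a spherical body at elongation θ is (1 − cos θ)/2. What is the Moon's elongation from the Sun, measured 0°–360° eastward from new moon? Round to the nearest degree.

134°

cos θ = 1 − 2f = -0.700, giving a principal value of 134.4°.
The Moon is waxing (0°–180°), so θ = 134.4° directly.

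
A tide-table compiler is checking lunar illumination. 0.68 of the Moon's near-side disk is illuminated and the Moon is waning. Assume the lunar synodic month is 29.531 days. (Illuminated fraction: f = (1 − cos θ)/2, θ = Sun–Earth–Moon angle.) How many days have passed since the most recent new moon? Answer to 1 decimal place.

From f = (1 − cos θ)/2: cos θ = 1 − 2×0.68 = -0.360; arccos → 111.1°.
Waning ⇒ past full, so θ = 360° − 111.1° = 248.9°.
Age = 29.531 × 248.9°/360° ≈ 20.42 days.

20.4 days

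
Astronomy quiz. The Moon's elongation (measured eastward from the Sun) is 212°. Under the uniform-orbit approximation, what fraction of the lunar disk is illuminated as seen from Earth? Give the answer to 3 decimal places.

0.924

f = (1 − cos 212°)/2 = (1 − (-0.848))/2 ≈ 0.924.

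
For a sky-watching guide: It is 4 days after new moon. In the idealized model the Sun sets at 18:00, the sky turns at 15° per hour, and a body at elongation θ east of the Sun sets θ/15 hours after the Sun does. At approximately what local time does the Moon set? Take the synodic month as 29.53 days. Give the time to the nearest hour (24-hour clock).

21:00

Phase angle: θ = 360°·(4 d)/(29.53 d) = 48.8°.
Delay after the Sun = 48.8° / (15°/h) ≈ 3.25 h.
18:00 + 3.25 h ≈ 21:15 → 21:00 to the nearest hour.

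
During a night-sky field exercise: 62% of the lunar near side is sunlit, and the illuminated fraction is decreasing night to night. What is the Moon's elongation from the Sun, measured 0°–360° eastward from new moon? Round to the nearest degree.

Invert f = (1 − cos θ)/2 to get cos θ = 1 − 2(0.62) = -0.240, hence θ₀ = arccos -0.240 = 103.9°.
Since the Moon is past full (waning), take the reflex angle: θ = 360° − 103.9° = 256.1°.

256°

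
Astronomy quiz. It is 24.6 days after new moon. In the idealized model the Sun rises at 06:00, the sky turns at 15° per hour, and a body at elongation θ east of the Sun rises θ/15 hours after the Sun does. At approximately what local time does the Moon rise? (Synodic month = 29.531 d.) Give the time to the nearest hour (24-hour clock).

Phase angle: θ = 360°·(24.6 d)/(29.531 d) = 299.9°.
The Moon trails the Sun by θ/15 = 299.9/15 ≈ 19.99 hours.
06:00 + 19.99 h ≈ 02:00 → 02:00 to the nearest hour.

02:00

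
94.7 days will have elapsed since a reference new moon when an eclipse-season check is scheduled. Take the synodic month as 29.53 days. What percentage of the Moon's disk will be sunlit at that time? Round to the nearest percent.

Reduce mod P: 94.7 − 3×29.53 = 6.11 d into the current lunation.
Elongation θ = 360° × 6.11/29.53 ≈ 74.5°.
Illuminated fraction = (1 − cos 74.5°)/2 = (1 − 0.267)/2 ≈ 0.366, so 37%.

37%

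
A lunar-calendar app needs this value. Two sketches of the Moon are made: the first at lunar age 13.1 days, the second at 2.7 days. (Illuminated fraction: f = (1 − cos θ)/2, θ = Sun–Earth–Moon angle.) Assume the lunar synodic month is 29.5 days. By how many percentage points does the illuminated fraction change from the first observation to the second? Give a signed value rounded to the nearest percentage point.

θ₁ = 360° × 13.1/29.5 = 159.9°, f₁ = (1 − cos θ₁)/2 = 0.969.
θ₂ = 360° × 2.7/29.5 = 32.9°, f₂ = (1 − cos θ₂)/2 = 0.080.
Change = f₂ − f₁ = -0.889 → -89 percentage points.

-89 pp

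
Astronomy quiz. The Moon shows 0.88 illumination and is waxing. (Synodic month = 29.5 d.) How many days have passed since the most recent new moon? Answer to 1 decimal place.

11.4 days

From f = (1 − cos θ)/2: cos θ = 1 − 2×0.88 = -0.760; arccos → 139.5°.
The Moon is waxing (0°–180°), so θ = 139.5° directly.
At 360°/29.5 d per day, 139.5° corresponds to 11.43 days.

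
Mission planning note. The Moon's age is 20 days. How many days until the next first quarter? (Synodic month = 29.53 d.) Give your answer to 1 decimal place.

16.9 days

First quarter occurs at elongation 90°, i.e. at age 29.53 × 90/360 = 7.383 d.
This lunation's first quarter (7.383 d) has passed, so add one period: 36.913 − 20 = 16.913 days.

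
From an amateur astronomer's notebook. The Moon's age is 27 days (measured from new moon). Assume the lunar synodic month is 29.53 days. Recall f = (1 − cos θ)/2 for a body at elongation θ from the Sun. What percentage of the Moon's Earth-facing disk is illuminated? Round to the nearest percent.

Phase angle: θ = 360°·(27 d)/(29.53 d) = 329.2°.
With cos θ = 0.859, the lit fraction is (1 − 0.859)/2 ≈ 0.071, so 7%.

7%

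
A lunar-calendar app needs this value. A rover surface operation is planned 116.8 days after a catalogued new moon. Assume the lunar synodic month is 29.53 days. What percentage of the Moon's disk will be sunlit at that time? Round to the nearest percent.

116.8 d spans 3 complete synodic months (3 × 29.53 = 88.59 d) plus 28.21 d.
The Moon has covered 28.21/29.53 of its cycle, so θ ≈ 360° × 28.21/29.53 = 343.9°.
cos 343.9° = 0.961, so f = (1 − 0.961)/2 = 0.020, so 2%.

2%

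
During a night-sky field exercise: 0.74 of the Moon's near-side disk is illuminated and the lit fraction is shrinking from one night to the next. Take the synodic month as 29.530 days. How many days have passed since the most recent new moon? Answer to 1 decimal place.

From f = (1 − cos θ)/2: cos θ = 1 − 2×0.74 = -0.480; arccos → 118.7°.
Waning ⇒ past full, so θ = 360° − 118.7° = 241.3°.
At 360°/29.530 d per day, 241.3° corresponds to 19.79 days.

19.8 days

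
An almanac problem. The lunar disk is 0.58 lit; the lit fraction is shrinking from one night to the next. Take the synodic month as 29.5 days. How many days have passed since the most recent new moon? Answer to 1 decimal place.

Invert f = (1 − cos θ)/2 to get cos θ = 1 − 2(0.58) = -0.160, hence θ₀ = arccos -0.160 = 99.2°.
A waning Moon lies in 180°–360°, so θ = 360° − 99.2° = 260.8°.
Age = 29.5 × 260.8°/360° ≈ 21.37 days.

21.4 days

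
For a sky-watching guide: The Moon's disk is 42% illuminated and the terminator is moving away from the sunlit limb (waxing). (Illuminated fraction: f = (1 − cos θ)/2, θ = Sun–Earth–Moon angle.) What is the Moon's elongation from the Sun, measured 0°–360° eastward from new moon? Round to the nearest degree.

Invert f = (1 − cos θ)/2 to get cos θ = 1 − 2(0.42) = 0.160, hence θ₀ = arccos 0.160 = 80.8°.
Waxing ⇒ before full, so θ = 80.8°.

81°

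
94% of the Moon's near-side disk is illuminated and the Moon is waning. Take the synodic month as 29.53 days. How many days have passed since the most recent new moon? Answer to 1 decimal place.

From f = (1 − cos θ)/2: cos θ = 1 − 2×0.94 = -0.880; arccos → 151.6°.
Since the Moon is past full (waning), take the reflex angle: θ = 360° − 151.6° = 208.4°.
Age = 29.53 × 208.4°/360° ≈ 17.09 days.

17.1 days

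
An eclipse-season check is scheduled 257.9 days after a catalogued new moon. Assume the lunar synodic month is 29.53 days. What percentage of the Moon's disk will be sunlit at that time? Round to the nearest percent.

257.9/29.53 = 8.733 lunations, so 8 complete cycles and 21.66 d into the next.
The Moon has covered 21.66/29.53 of its cycle, so θ ≈ 360° × 21.66/29.53 = 264.1°.
cos 264.1° = (-0.104), so f = (1 − (-0.104))/2 = 0.552, so 55%.

55%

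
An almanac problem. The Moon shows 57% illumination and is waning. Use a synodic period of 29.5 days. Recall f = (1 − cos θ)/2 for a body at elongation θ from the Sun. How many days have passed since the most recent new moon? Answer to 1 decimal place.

Invert f = (1 − cos θ)/2 to get cos θ = 1 − 2(0.57) = -0.140, hence θ₀ = arccos -0.140 = 98.0°.
Since the Moon is past full (waning), take the reflex angle: θ = 360° − 98.0° = 262.0°.
Age = 29.5 × 262.0°/360° ≈ 21.47 days.

21.5 days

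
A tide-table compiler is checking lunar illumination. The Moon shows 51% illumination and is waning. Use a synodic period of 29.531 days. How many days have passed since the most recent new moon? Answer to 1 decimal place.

From f = (1 − cos θ)/2: cos θ = 1 − 2×0.51 = -0.020; arccos → 91.1°.
Waning ⇒ past full, so θ = 360° − 91.1° = 268.9°.
That fraction of the synodic month is 268.9/360 × 29.531 d ≈ 22.05 d.

22.1 days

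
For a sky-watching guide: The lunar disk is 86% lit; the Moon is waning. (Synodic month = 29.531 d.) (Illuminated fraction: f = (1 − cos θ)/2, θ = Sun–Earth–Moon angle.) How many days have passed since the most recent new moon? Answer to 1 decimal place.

Invert f = (1 − cos θ)/2 to get cos θ = 1 − 2(0.86) = -0.720, hence θ₀ = arccos -0.720 = 136.1°.
Waning ⇒ past full, so θ = 360° − 136.1° = 223.9°.
At 360°/29.531 d per day, 223.9° corresponds to 18.37 days.

18.4 days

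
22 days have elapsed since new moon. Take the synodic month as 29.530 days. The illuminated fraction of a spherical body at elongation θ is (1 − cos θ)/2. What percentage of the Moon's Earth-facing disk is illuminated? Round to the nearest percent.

52%

Elongation θ = 360° × 22/29.530 ≈ 268.2°.
Illuminated fraction = (1 − cos 268.2°)/2 = (1 − (-0.031))/2 ≈ 0.516, so 52%.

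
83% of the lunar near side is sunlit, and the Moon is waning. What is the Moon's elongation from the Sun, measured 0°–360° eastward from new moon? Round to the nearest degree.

Invert f = (1 − cos θ)/2 to get cos θ = 1 − 2(0.83) = -0.660, hence θ₀ = arccos -0.660 = 131.3°.
Waning ⇒ past full, so θ = 360° − 131.3° = 228.7°.

229°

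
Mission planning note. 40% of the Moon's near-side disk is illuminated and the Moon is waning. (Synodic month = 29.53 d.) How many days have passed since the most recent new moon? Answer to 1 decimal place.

From f = (1 − cos θ)/2: cos θ = 1 − 2×0.40 = 0.200; arccos → 78.5°.
A waning Moon lies in 180°–360°, so θ = 360° − 78.5° = 281.5°.
At 360°/29.53 d per day, 281.5° corresponds to 23.09 days.

23.1 days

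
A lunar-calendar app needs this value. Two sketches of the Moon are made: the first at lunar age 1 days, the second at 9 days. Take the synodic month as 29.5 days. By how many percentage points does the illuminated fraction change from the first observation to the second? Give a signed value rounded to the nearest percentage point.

+66 pp

θ₁ = 360° × 1/29.5 = 12.2°, f₁ = (1 − cos θ₁)/2 = 0.011.
θ₂ = 360° × 9/29.5 = 109.8°, f₂ = (1 − cos θ₂)/2 = 0.670.
Change = f₂ − f₁ = +0.658 → +66 percentage points.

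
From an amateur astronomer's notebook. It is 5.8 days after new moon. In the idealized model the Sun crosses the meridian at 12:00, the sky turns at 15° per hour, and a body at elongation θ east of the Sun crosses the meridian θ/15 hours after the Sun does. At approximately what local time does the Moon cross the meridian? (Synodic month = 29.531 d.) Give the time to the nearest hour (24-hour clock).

Elongation θ = 360° × 5.8/29.531 ≈ 70.7°.
At 15° of sky rotation per hour, 70.7° corresponds to a 4.71 h lag.
12:00 + 4.71 h ≈ 16:43 → 17:00 to the nearest hour.

17:00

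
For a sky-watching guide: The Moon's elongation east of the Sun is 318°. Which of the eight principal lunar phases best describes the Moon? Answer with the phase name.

318° lies in the waning crescent sector of the 8-phase cycle.

waning crescent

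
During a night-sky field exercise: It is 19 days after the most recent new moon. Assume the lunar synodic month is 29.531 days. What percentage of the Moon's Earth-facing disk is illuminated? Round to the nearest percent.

81%

The Moon has covered 19/29.531 of its cycle, so θ ≈ 360° × 19/29.531 = 231.6°.
cos 231.6° = (-0.621), so f = (1 − (-0.621))/2 = 0.810, so 81%.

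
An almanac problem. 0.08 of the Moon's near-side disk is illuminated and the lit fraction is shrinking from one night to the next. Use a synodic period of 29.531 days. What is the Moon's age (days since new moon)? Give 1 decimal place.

26.8 days

Invert f = (1 − cos θ)/2 to get cos θ = 1 − 2(0.08) = 0.840, hence θ₀ = arccos 0.840 = 32.9°.
Since the Moon is past full (waning), take the reflex angle: θ = 360° − 32.9° = 327.1°.
At 360°/29.531 d per day, 327.1° corresponds to 26.84 days.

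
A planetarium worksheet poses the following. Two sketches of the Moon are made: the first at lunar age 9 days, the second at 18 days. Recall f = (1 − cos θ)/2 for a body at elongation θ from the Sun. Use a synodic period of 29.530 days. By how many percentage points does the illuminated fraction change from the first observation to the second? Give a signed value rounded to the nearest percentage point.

+22 percentage points

θ₁ = 360° × 9/29.530 = 109.7°, f₁ = (1 − cos θ₁)/2 = 0.669.
θ₂ = 360° × 18/29.530 = 219.4°, f₂ = (1 − cos θ₂)/2 = 0.886.
Change = f₂ − f₁ = +0.217 → +22 percentage points.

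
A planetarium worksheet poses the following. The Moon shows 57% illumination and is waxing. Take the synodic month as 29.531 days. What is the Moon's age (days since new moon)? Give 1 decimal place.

Invert f = (1 − cos θ)/2 to get cos θ = 1 − 2(0.57) = -0.140, hence θ₀ = arccos -0.140 = 98.0°.
The Moon is waxing (0°–180°), so θ = 98.0° directly.
Age = 29.531 × 98.0°/360° ≈ 8.04 days.

8.0 days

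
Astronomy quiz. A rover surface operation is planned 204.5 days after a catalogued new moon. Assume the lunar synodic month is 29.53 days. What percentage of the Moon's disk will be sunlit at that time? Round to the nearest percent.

5%

204.5 d spans 6 complete synodic months (6 × 29.53 = 177.18 d) plus 27.32 d.
Phase angle: θ = 360°·(27.32 d)/(29.53 d) = 333.1°.
With cos θ = 0.891, the lit fraction is (1 − 0.891)/2 ≈ 0.054, so 5%.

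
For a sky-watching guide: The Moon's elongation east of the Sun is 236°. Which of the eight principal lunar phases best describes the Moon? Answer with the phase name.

waning gibbous

The waning gibbous sector spans roughly 202°–248°; 236° falls inside it.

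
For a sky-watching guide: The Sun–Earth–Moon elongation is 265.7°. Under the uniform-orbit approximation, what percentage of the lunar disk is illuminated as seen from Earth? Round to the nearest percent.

54%

cos 265.7° = (-0.075), so f = (1 − (-0.075))/2 = 0.537, i.e. 54%.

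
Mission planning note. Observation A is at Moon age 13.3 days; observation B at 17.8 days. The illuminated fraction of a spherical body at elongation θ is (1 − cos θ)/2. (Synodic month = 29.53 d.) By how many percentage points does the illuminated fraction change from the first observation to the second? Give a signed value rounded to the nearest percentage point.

θ₁ = 360° × 13.3/29.53 = 162.1°, f₁ = (1 − cos θ₁)/2 = 0.976.
θ₂ = 360° × 17.8/29.53 = 217.0°, f₂ = (1 − cos θ₂)/2 = 0.899.
Change = f₂ − f₁ = -0.077 → -8 percentage points.

-8 percentage points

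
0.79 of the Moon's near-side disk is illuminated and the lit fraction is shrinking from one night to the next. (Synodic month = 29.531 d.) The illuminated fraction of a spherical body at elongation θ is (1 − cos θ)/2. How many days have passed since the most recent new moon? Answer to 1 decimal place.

19.2 days

cos θ = 1 − 2f = -0.580, giving a principal value of 125.5°.
A waning Moon lies in 180°–360°, so θ = 360° − 125.5° = 234.5°.
That fraction of the synodic month is 234.5/360 × 29.531 d ≈ 19.24 d.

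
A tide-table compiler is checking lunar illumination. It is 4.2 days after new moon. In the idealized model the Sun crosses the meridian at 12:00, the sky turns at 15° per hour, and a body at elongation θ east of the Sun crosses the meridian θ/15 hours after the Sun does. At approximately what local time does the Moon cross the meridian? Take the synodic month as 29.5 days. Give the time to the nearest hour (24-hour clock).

The Moon has covered 4.2/29.5 of its cycle, so θ ≈ 360° × 4.2/29.5 = 51.3°.
At 15° of sky rotation per hour, 51.3° corresponds to a 3.42 h lag.
12:00 + 3.42 h ≈ 15:25 → 15:00 to the nearest hour.

15:00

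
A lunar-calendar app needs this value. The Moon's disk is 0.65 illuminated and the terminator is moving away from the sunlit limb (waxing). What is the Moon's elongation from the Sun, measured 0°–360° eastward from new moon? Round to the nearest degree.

cos θ = 1 − 2f = -0.300, giving a principal value of 107.5°.
Before full moon the principal value applies: θ = 107.5°.

107°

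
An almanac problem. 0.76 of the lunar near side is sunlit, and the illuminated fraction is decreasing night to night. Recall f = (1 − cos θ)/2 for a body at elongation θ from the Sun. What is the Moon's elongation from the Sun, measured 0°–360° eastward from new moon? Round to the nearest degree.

Invert f = (1 − cos θ)/2 to get cos θ = 1 − 2(0.76) = -0.520, hence θ₀ = arccos -0.520 = 121.3°.
Since the Moon is past full (waning), take the reflex angle: θ = 360° − 121.3° = 238.7°.

239°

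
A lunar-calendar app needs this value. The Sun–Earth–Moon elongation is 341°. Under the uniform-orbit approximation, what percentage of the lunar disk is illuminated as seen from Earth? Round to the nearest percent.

cos 341° = 0.946, so f = (1 − 0.946)/2 = 0.027, i.e. 3%.

3%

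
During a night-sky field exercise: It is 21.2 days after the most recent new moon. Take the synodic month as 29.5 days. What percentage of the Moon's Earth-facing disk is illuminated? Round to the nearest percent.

Elongation θ = 360° × 21.2/29.5 ≈ 258.7°.
Illuminated fraction = (1 − cos 258.7°)/2 = (1 − (-0.196))/2 ≈ 0.598, so 60%.

60%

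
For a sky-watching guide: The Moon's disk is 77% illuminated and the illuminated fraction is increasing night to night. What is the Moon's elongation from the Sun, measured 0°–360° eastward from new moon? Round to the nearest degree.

123°

Invert f = (1 − cos θ)/2 to get cos θ = 1 − 2(0.77) = -0.540, hence θ₀ = arccos -0.540 = 122.7°.
Before full moon the principal value applies: θ = 122.7°.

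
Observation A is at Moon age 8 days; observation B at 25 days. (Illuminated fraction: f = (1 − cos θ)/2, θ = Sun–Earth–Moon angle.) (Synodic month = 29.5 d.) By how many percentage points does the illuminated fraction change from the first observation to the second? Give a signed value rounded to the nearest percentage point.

θ₁ = 360° × 8/29.5 = 97.6°, f₁ = (1 − cos θ₁)/2 = 0.566.
θ₂ = 360° × 25/29.5 = 305.1°, f₂ = (1 − cos θ₂)/2 = 0.213.
Change = f₂ − f₁ = -0.354 → -35 percentage points.

-35 pp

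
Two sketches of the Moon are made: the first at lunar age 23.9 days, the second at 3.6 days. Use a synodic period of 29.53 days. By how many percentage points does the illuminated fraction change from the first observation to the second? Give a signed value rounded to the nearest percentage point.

θ₁ = 360° × 23.9/29.53 = 291.4°, f₁ = (1 − cos θ₁)/2 = 0.318.
θ₂ = 360° × 3.6/29.53 = 43.9°, f₂ = (1 − cos θ₂)/2 = 0.140.
Change = f₂ − f₁ = -0.178 → -18 percentage points.

-18 percentage points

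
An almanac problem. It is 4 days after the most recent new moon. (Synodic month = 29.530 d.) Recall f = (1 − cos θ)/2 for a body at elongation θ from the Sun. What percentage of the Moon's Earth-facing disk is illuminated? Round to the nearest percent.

17%

The Moon has covered 4/29.530 of its cycle, so θ ≈ 360° × 4/29.530 = 48.8°.
With cos θ = 0.659, the lit fraction is (1 − 0.659)/2 ≈ 0.170, so 17%.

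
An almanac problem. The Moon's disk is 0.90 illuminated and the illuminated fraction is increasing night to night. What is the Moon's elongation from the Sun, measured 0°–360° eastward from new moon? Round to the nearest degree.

143°

From f = (1 − cos θ)/2: cos θ = 1 − 2×0.90 = -0.800; arccos → 143.1°.
Waxing ⇒ before full, so θ = 143.1°.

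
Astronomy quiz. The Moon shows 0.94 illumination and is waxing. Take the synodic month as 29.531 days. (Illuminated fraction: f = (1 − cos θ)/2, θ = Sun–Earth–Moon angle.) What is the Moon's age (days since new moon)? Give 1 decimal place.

From f = (1 − cos θ)/2: cos θ = 1 − 2×0.94 = -0.880; arccos → 151.6°.
Before full moon the principal value applies: θ = 151.6°.
Age = 29.531 × 151.6°/360° ≈ 12.44 days.

12.4 days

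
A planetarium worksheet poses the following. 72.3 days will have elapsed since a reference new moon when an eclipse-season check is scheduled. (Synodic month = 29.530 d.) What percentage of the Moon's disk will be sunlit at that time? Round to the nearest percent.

97%

Reduce mod P: 72.3 − 2×29.530 = 13.24 d into the current lunation.
Phase angle: θ = 360°·(13.24 d)/(29.530 d) = 161.4°.
cos 161.4° = (-0.948), so f = (1 − (-0.948))/2 = 0.974, so 97%.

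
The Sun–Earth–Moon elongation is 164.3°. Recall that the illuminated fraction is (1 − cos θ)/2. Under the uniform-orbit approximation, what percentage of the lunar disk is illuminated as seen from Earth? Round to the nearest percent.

98%

f = (1 − cos 164.3°)/2 = (1 − (-0.963))/2 ≈ 0.981, i.e. 98%.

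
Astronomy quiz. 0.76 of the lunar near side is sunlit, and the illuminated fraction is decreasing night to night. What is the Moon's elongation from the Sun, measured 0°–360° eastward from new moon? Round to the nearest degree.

Invert f = (1 − cos θ)/2 to get cos θ = 1 − 2(0.76) = -0.520, hence θ₀ = arccos -0.520 = 121.3°.
A waning Moon lies in 180°–360°, so θ = 360° − 121.3° = 238.7°.

239°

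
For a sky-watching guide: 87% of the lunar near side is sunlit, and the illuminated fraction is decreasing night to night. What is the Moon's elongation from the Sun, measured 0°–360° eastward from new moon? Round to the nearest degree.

Invert f = (1 − cos θ)/2 to get cos θ = 1 − 2(0.87) = -0.740, hence θ₀ = arccos -0.740 = 137.7°.
Since the Moon is past full (waning), take the reflex angle: θ = 360° − 137.7° = 222.3°.

222°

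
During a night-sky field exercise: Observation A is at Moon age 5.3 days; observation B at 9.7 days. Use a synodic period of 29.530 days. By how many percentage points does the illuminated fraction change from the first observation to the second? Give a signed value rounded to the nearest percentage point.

+45 percentage points

First observation: θ = 360°·5.3/29.530 = 64.6°, so f = 0.286.
Second observation: θ = 118.3°, f = 0.737.
Δf = 0.737 − 0.286 = +0.451, i.e. +45 pp.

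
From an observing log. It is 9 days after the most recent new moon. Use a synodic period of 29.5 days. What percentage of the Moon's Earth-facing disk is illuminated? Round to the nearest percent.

67%

The Moon has covered 9/29.5 of its cycle, so θ ≈ 360° × 9/29.5 = 109.8°.
With cos θ = (-0.339), the lit fraction is (1 − (-0.339))/2 ≈ 0.670, so 67%.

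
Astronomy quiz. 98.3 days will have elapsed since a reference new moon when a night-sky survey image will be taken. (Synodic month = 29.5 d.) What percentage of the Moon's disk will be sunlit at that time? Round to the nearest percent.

98.3 d spans 3 complete synodic months (3 × 29.5 = 88.50 d) plus 9.80 d.
Elongation θ = 360° × 9.80/29.5 ≈ 119.6°.
Illuminated fraction = (1 − cos 119.6°)/2 = (1 − (-0.494))/2 ≈ 0.747, so 75%.

75%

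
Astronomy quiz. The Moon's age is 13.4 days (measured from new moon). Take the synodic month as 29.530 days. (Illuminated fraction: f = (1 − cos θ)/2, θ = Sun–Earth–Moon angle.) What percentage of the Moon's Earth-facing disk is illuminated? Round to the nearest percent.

Elongation θ = 360° × 13.4/29.530 ≈ 163.4°.
Illuminated fraction = (1 − cos 163.4°)/2 = (1 − (-0.958))/2 ≈ 0.979, so 98%.

98%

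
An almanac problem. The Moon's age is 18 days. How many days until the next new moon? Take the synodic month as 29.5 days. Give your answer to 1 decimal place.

One full lunation from the last new moon is 29.5 d; remaining = 29.5 − 18 = 11.500 d.

11.5 days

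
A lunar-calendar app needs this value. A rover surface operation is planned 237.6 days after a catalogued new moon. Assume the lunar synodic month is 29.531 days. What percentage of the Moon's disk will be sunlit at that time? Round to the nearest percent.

237.6 d spans 8 complete synodic months (8 × 29.531 = 236.25 d) plus 1.35 d.
The Moon has covered 1.35/29.531 of its cycle, so θ ≈ 360° × 1.35/29.531 = 16.5°.
Illuminated fraction = (1 − cos 16.5°)/2 = (1 − 0.959)/2 ≈ 0.021, so 2%.

2%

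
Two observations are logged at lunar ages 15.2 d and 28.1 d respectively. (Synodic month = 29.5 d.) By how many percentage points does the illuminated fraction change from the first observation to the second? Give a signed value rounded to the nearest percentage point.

First observation: θ = 360°·15.2/29.5 = 185.5°, so f = 0.998.
Second observation: θ = 342.9°, f = 0.022.
Δf = 0.022 − 0.998 = -0.976, i.e. -98 pp.

-98 percentage points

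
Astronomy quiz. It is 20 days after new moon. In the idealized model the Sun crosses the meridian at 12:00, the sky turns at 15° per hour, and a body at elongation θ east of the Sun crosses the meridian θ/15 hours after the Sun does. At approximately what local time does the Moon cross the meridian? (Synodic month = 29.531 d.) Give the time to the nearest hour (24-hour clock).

The Moon has covered 20/29.531 of its cycle, so θ ≈ 360° × 20/29.531 = 243.8°.
At 15° of sky rotation per hour, 243.8° corresponds to a 16.25 h lag.
12:00 + 16.25 h ≈ 04:15 → 04:00 to the nearest hour.

04:00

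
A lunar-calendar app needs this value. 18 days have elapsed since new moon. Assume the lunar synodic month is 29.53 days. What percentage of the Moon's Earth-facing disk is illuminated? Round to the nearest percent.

Phase angle: θ = 360°·(18 d)/(29.53 d) = 219.4°.
With cos θ = (-0.772), the lit fraction is (1 − (-0.772))/2 ≈ 0.886, so 89%.

89%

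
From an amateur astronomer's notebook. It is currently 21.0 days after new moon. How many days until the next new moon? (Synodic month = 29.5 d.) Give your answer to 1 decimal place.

One full lunation from the last new moon is 29.5 d; remaining = 29.5 − 21.0 = 8.500 d.

8.5 days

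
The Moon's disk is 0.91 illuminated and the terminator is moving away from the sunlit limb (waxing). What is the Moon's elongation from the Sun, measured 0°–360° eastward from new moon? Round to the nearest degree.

Invert f = (1 − cos θ)/2 to get cos θ = 1 − 2(0.91) = -0.820, hence θ₀ = arccos -0.820 = 145.1°.
Before full moon the principal value applies: θ = 145.1°.

145°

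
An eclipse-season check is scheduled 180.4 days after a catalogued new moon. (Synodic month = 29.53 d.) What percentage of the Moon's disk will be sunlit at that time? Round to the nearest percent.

11%

180.4/29.53 = 6.109 lunations, so 6 complete cycles and 3.22 d into the next.
The Moon has covered 3.22/29.53 of its cycle, so θ ≈ 360° × 3.22/29.53 = 39.3°.
Illuminated fraction = (1 − cos 39.3°)/2 = (1 − 0.774)/2 ≈ 0.113, so 11%.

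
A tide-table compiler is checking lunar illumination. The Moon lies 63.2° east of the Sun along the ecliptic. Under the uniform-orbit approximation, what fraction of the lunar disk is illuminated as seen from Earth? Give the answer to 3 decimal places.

0.275

cos 63.2° = 0.451, so f = (1 − 0.451)/2 = 0.275.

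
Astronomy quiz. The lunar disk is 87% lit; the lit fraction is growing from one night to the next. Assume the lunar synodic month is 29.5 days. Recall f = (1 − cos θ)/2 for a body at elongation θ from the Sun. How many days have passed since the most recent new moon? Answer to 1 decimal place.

From f = (1 − cos θ)/2: cos θ = 1 − 2×0.87 = -0.740; arccos → 137.7°.
Waxing ⇒ before full, so θ = 137.7°.
That fraction of the synodic month is 137.7/360 × 29.5 d ≈ 11.29 d.

11.3 days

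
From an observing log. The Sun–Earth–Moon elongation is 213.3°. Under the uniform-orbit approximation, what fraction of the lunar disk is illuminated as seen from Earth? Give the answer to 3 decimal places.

0.918

f = (1 − cos 213.3°)/2 = (1 − (-0.836))/2 ≈ 0.918.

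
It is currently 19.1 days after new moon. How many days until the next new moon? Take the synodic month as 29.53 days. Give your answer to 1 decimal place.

10.4 days

The next new moon completes the synodic month: 29.53 − 19.1 = 10.430 days.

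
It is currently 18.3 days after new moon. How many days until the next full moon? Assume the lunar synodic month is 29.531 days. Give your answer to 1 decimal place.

26.0 days

Full moon occurs at elongation 180°, i.e. at age 29.531 × 180/360 = 14.765 d.
Already past this cycle's full moon; the next is at 14.765 + 29.531 = 44.296 d, so 44.296 − 18.3 = 25.996 days.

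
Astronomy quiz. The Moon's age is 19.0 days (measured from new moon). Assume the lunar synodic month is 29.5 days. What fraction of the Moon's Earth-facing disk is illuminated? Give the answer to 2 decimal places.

0.81

Elongation θ = 360° × 19.0/29.5 ≈ 231.9°.
cos 231.9° = (-0.618), so f = (1 − (-0.618))/2 = 0.809.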